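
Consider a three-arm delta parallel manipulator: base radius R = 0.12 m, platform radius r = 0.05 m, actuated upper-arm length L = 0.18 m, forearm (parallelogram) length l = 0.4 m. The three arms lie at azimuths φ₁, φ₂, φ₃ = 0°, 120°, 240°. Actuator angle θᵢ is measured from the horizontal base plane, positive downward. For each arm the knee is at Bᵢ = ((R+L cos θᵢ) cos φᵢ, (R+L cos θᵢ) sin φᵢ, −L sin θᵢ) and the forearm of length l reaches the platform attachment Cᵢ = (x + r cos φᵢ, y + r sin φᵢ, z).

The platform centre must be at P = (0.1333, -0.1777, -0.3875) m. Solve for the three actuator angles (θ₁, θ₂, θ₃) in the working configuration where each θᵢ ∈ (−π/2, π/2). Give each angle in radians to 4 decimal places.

rotate P by −φ1: (0.1333, -0.1777, -0.3875)
  A cos θ + B sin θ = C:  -0.0633·cos θ + -0.3875·sin θ = -0.1615
  θ1 = atan2(B,A) + arccos(C/0.3926) = 0.2620
rotate P by −φ2: (-0.2205, -0.0266, -0.3875)
  A=0.2905, B=-0.3875, C=(l²−L²−A²−y'²−z²)/(2L)=-0.2991
  γ=atan2(-0.3875,0.2905)=-0.9274;  ψ=arccos(-0.6176)=2.2365;  θ2=γ+ψ≈1.3090
φ3=240.0° → target in arm frame (0.0872, 0.2043)
  A cos θ + B sin θ = C:  -0.0172·cos θ + -0.3875·sin θ = -0.1794
  γ=atan2(-0.3875,-0.0172)=-1.6153;  ψ=arccos(-0.4625)=2.0517;  θ3=γ+ψ≈0.4364

θ₁ = 0.2620, θ₂ = 1.3090, θ₃ = 0.4364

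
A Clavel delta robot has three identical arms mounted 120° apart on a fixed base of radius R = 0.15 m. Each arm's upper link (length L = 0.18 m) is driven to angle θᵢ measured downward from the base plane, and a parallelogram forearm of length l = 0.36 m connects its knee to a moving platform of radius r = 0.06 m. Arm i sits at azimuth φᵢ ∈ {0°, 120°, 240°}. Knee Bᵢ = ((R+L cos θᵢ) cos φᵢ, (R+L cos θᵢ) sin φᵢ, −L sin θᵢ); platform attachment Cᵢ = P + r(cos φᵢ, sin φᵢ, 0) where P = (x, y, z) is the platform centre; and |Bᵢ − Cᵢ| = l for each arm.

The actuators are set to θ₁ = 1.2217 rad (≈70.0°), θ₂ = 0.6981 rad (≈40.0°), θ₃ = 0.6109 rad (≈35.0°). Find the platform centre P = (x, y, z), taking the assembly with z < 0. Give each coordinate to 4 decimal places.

(-0.1178, -0.0133, -0.4076)

arm 1 at φ=0.0°: e+L cos θ1 = 0.1516;  O1 = (0.1516, 0.0000, -0.1691)
φ2=120.0°: virtual centre (-0.1139, 0.1974, -0.1157), radius l
arm 3 at φ=240.0°: e+L cos θ3 = 0.2374;  O3 = (-0.1187, -0.2056, -0.1032)
subtract pairs → two planes through P
linear system: -0.5310x+0.3947y = 0.0137−0.1069z; -0.5406x+-0.4113y = 0.0155−0.1318z
Cramer: x(z) = -0.0272+0.2223z;  y(z) = -0.0018+0.0283z
quadratic in z: (1.0502)z²+(0.2587)z+(-0.0690)=0, √Δ=0.5974 → z ∈ {-0.4076, 0.1613}; z = -0.4076 (taking z<0)
x = -0.1178, y = -0.0133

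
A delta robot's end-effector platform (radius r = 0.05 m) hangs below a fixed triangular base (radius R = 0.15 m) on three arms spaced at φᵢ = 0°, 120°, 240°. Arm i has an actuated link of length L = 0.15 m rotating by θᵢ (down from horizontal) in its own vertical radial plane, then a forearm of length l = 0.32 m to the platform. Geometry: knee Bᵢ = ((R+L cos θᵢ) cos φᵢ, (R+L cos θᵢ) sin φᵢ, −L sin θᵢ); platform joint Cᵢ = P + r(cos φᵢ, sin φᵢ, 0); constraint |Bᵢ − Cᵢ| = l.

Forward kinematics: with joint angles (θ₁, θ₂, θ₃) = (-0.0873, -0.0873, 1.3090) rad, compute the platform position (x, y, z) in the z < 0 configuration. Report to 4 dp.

(0.0863, 0.1496, -0.2181)

φ1=0.0°: virtual centre (0.2494, 0.0000, 0.0131), radius l
φ2=120.0°: virtual centre (-0.1247, 0.2160, 0.0131), radius l
arm 3 at φ=240.0°: ρ3 = 0.1388;  centre 3 = (-0.0694, -0.1202, -0.1449)
|centre ₂|²−|centre ₁|² = 0.0000;  |centre ₃|²−|centre ₁|² = -0.0221
linear system: -0.7483x+0.4320y = 0.0000−0.0000z; -0.6377x+-0.2404y = -0.0221−-0.3159z
det = 0.4554;  x = 0.0210+-0.2997z,  y = 0.0363+-0.5191z
into |P−centre ₁|² = l²: 1.3593z² + 0.0730z + -0.0487 = 0;  Δ = 0.2702;  z = -0.2181 or 0.1644 → z<0 root = -0.2181
x = 0.0863, y = 0.1496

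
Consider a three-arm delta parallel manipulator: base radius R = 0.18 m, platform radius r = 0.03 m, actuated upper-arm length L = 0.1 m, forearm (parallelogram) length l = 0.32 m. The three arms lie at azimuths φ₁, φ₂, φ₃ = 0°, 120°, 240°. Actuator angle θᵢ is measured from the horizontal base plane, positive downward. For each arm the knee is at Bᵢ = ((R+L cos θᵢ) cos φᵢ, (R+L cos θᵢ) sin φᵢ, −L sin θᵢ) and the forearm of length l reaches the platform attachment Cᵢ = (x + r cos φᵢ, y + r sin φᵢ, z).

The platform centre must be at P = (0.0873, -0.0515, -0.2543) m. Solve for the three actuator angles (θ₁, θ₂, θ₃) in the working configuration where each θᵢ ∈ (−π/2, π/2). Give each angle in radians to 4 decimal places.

rotate P by −φ1: (0.0873, -0.0515, -0.2543)
  A cos θ + B sin θ = C:  0.0627·cos θ + -0.2543·sin θ = 0.1057
  θ1 = atan2(B,A) + arccos(C/0.2619) = -0.1738
φ2=120.0° → target in arm frame (-0.0883, -0.0499)
  e−x'=0.2383;  (l²−L²−(e−x')²−y'²−z²)/2L = -0.1576
  γ=atan2(-0.2543,0.2383)=-0.8180;  ψ=arccos(-0.4522)=2.0401;  θ2=γ+ψ≈1.2221
φ3=240.0° → target in arm frame (0.0010, 0.1014)
  e−x'=0.1490;  (l²−L²−(e−x')²−y'²−z²)/2L = -0.0238
  √(A²+B²)=0.2948;  θ3 = -1.0406+1.6516 ≈ 0.6109

θ₁ = -0.1738, θ₂ = 1.2221, θ₃ = 0.6109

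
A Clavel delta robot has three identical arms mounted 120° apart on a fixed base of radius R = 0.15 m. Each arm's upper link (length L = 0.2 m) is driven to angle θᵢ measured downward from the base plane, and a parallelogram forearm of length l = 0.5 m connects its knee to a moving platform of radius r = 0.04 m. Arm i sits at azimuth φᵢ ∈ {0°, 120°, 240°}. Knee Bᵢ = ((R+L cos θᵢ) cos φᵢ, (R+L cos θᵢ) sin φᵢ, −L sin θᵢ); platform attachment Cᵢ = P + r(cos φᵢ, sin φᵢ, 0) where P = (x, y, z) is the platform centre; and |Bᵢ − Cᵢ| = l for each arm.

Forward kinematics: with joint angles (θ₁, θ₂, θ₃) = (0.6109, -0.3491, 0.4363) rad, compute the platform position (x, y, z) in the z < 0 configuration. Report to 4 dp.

φ1=0.0°: virtual centre (0.2738, 0.0000, -0.1147), radius l
S2 = (0.2979·cos120.0°, 0.2979·sin120.0°, 0.0684) = (-0.1490, 0.2580, 0.0684)
arm 3 at φ=240.0°: ρ3 = 0.2913;  S3 = (-0.1456, -0.2522, -0.0845)
eliminate P² terms by subtracting sphere 1 from 2 and 3
plane₁₂: -0.8456x+0.5160y+0.3663z = 0.0053
Cramer: x(z) = -0.0054+0.2512z;  y(z) = 0.0014-0.2981z
quadratic in z: (1.1520)z²+(0.0883)z+(-0.1589)=0, √Δ=0.8601 → z ∈ {-0.4116, 0.3350}; z = -0.4116 (taking z<0)
x = -0.1088, y = 0.1241

(-0.1088, 0.1241, -0.4116)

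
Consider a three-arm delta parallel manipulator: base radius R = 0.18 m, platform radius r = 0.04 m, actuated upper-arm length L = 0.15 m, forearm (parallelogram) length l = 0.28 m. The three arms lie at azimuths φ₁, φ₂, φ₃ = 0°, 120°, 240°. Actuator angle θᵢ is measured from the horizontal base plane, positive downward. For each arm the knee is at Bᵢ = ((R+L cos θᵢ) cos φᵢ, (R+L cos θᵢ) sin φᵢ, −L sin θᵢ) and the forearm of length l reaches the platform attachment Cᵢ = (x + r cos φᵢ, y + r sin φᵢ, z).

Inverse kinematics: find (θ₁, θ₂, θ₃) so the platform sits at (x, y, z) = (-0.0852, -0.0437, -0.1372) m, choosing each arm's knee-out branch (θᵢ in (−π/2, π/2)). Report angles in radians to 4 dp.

arm 1 (φ=0.0°): x'=-0.0852, y'=-0.0437
  A cos θ + B sin θ = C:  0.2252·cos θ + -0.1372·sin θ = -0.0518
  √(A²+B²)=0.2637;  θ1 = -0.5472+1.7686 ≈ 1.2214
rotate P by −φ2: (0.0048, 0.0956, -0.1372)
  A cos θ + B sin θ = C:  0.1352·cos θ + -0.1372·sin θ = 0.0321
  γ=atan2(-0.1372,0.1352)=-0.7926;  ψ=arccos(0.1668)=1.4032;  θ2=γ+ψ≈0.6107
φ3=240.0° → target in arm frame (0.0804, -0.0519)
  A=0.0596, B=-0.1372, C=(l²−L²−A²−y'²−z²)/(2L)=0.1028
  √(A²+B²)=0.1496;  θ3 = -1.1613+0.8133 ≈ -0.3480

θ₁ = 1.2214, θ₂ = 0.6107, θ₃ = -0.3480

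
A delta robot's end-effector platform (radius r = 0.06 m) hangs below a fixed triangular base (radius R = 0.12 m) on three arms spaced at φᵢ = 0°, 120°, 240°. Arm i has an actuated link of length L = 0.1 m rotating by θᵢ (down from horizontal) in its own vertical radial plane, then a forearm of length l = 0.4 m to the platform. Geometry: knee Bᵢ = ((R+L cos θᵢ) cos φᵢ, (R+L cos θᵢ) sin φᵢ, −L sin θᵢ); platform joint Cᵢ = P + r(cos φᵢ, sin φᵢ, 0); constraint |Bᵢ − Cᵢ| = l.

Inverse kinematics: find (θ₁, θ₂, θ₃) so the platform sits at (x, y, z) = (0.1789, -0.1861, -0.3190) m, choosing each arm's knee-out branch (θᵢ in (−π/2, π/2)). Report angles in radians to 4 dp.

rotate P by −φ1: (0.1789, -0.1861, -0.3190)
  e−x'=-0.1189;  (l²−L²−(e−x')²−y'²−z²)/2L = -0.0027
  γ=atan2(-0.3190,-0.1189)=-1.9276;  ψ=arccos(-0.0078)=1.5786;  θ1=γ+ψ≈-0.3490
rotate P by −φ2: (-0.2506, -0.0619, -0.3190)
  e−x'=0.3106;  (l²−L²−(e−x')²−y'²−z²)/2L = -0.2604
  γ=atan2(-0.3190,0.3106)=-0.7987;  ψ=arccos(-0.5848)=2.1954;  θ2=γ+ψ≈1.3967
rotate P by −φ3: (0.0717, 0.2480, -0.3190)
  e−x'=-0.0117;  (l²−L²−(e−x')²−y'²−z²)/2L = -0.0670
  √(A²+B²)=0.3192;  θ3 = -1.6075+1.7822 ≈ 0.1746

θ₁ = -0.3490, θ₂ = 1.3967, θ₃ = 0.1746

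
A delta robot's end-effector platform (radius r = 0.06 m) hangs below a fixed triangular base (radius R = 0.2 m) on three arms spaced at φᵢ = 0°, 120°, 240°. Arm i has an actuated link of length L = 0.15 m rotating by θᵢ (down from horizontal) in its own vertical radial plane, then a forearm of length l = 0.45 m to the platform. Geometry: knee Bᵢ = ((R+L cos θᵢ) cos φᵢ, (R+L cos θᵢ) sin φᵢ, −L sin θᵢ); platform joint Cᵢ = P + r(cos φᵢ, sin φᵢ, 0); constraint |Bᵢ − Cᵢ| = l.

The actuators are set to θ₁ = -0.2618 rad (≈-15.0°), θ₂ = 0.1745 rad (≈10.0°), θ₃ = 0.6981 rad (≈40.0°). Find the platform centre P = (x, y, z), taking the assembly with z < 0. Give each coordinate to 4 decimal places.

(0.0931, 0.0673, -0.3626)

centre 1 = (0.2849·cos0.0°, 0.2849·sin0.0°, 0.0388) = (0.2849, 0.0000, 0.0388)
φ2=120.0°: virtual centre (-0.1439, 0.2492, -0.0260), radius l
arm 3 at φ=240.0°: ρ3 = 0.2549;  centre 3 = (-0.1275, -0.2208, -0.0964)
eliminate P² terms by subtracting sphere 1 from 2 and 3
[-0.8575 0.4983 -0.1297]·P = 0.0008;  [-0.8247 -0.4415 -0.2705]·P = -0.0084
det = 0.7896;  x = 0.0049+-0.2433z,  y = 0.0099+-0.1582z
quadratic in z: (1.0842)z²+(0.0554)z+(-0.1225)=0, √Δ=0.7309 → z ∈ {-0.3626, 0.3115}; z = -0.3626 (taking z<0)
x = 0.0931, y = 0.0673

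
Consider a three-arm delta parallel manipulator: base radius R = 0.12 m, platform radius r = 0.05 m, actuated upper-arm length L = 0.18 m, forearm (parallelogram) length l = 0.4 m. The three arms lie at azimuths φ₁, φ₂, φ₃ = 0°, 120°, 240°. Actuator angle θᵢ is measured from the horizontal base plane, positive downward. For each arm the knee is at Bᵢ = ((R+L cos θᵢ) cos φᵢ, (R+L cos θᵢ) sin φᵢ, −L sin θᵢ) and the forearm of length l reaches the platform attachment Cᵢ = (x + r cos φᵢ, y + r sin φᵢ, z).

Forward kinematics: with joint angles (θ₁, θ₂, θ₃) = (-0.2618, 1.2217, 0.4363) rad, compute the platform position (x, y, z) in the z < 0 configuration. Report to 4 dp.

(0.1947, -0.1486, -0.3215)

φ1=0.0°: virtual centre (0.2439, 0.0000, 0.0466), radius l
φ2=120.0°: virtual centre (-0.0658, 0.1139, -0.1691), radius l
φ3=240.0°: virtual centre (-0.1166, -0.2019, -0.0761), radius l
|O₂|²−|O₁|² = -0.0157;  |O₃|²−|O₁|² = -0.0015
plane₁₂: -0.6193x+0.2279y+-0.4315z = -0.0157
Cramer: x(z) = 0.0161-0.5554z;  y(z) = -0.0251+0.3840z
quadratic in z: (1.4559)z²+(0.1405)z+(-0.1053)=0, √Δ=0.7958 → z ∈ {-0.3215, 0.2250}; z = -0.3215 (taking z<0)
x = 0.1947, y = -0.1486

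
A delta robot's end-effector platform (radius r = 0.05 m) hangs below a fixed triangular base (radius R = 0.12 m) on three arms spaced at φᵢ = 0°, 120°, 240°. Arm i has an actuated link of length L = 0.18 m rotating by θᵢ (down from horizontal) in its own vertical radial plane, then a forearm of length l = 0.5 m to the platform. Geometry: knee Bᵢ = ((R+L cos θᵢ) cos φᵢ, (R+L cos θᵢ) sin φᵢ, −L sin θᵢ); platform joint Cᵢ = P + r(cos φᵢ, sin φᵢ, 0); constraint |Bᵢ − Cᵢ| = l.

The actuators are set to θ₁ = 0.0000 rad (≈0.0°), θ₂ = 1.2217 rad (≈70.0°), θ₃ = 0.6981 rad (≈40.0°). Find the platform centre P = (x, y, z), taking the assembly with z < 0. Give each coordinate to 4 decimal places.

centre 1 = (0.2500·cos0.0°, 0.2500·sin0.0°, 0.0000) = (0.2500, 0.0000, 0.0000)
centre 2 = (0.1316·cos120.0°, 0.1316·sin120.0°, -0.1691) = (-0.0658, 0.1139, -0.1691)
centre 3 = (0.2079·cos240.0°, 0.2079·sin240.0°, -0.1157) = (-0.1039, -0.1800, -0.1157)
|centre ₂|²−|centre ₁|² = -0.0166;  |centre ₃|²−|centre ₁|² = -0.0059
[-0.6316 0.2279 -0.3383]·P = -0.0166;  [-0.7079 -0.3601 -0.2314]·P = -0.0059
Cramer: x(z) = 0.0188-0.4490z;  y(z) = -0.0206+0.2401z
into |P−centre ₁|² = l²: 1.2592z² + 0.1977z + -0.1961 = 0;  Δ = 1.0270;  z = -0.4809 or 0.3239 → z<0 root = -0.4809
x = 0.2347, y = -0.1361

(0.2347, -0.1361, -0.4809)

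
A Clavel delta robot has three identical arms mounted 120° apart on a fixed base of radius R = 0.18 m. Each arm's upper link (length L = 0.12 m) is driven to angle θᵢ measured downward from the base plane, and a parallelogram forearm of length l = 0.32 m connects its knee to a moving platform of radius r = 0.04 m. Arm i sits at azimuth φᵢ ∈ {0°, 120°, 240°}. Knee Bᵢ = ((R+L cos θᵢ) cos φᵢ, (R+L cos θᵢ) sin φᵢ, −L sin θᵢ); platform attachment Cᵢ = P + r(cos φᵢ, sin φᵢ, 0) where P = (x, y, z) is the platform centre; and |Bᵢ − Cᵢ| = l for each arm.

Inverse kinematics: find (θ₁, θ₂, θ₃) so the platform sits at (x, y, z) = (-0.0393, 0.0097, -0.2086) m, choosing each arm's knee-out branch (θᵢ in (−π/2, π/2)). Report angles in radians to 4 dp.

θ₁ = 0.5235, θ₂ = -0.0867, θ₃ = 0.0877

rotate P by −φ1: (-0.0393, 0.0097, -0.2086)
  e−x'=0.1793;  (l²−L²−(e−x')²−y'²−z²)/2L = 0.0510
  γ=atan2(-0.2086,0.1793)=-0.8608;  ψ=arccos(0.1855)=1.3843;  θ1=γ+ψ≈0.5235
arm 2 (φ=120.0°): x'=0.0281, y'=0.0292
  A cos θ + B sin θ = C:  0.1119·cos θ + -0.2086·sin θ = 0.1296
  √(A²+B²)=0.2367;  θ2 = -1.0782+0.9916 ≈ -0.0867
rotate P by −φ3: (0.0112, -0.0389, -0.2086)
  A=0.1288, B=-0.2086, C=(l²−L²−A²−y'²−z²)/(2L)=0.1100
  γ=atan2(-0.2086,0.1288)=-1.0178;  ψ=arccos(0.4487)=1.1055;  θ3=γ+ψ≈0.0877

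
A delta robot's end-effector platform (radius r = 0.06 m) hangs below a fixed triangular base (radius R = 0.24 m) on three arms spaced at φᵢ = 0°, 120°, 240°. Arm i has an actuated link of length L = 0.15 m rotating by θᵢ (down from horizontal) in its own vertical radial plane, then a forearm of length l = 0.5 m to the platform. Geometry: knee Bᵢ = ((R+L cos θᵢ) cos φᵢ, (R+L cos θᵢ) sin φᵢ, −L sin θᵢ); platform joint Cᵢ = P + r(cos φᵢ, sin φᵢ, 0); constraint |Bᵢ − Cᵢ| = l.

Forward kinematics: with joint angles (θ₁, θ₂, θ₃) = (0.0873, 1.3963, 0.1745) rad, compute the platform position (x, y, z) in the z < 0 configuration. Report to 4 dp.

(0.1125, -0.1749, -0.4282)

φ1=0.0°: virtual centre (0.3294, 0.0000, -0.0131), radius l
arm 2 at φ=120.0°: (R−r)+L cos θ2 = 0.2060;  O2 = (-0.1030, 0.1784, -0.1477)
O3 = (0.3277·cos240.0°, 0.3277·sin240.0°, -0.0260) = (-0.1639, -0.2838, -0.0260)
eliminate P² terms by subtracting sphere 1 from 2 and 3
plane₁₂: -0.8649x+0.3569y+-0.2693z = -0.0444
Cramer: x(z) = 0.0302-0.1923z;  y(z) = -0.0514+0.2885z
quadratic in z: (1.1202)z²+(0.1116)z+(-0.1576)=0, √Δ=0.8478 → z ∈ {-0.4282, 0.3286}; z = -0.4282 (taking z<0)
x = 0.1125, y = -0.1749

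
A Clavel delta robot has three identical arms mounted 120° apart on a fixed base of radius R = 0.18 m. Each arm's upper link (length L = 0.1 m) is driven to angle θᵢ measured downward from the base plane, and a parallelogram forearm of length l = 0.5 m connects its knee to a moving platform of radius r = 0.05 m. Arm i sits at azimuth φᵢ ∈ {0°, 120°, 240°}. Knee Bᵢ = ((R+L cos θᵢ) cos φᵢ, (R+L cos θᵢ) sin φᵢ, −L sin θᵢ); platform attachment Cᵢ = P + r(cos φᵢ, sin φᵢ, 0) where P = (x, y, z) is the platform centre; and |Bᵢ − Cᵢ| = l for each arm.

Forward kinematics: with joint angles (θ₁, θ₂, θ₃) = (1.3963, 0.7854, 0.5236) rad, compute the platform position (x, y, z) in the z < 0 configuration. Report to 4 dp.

(-0.1104, -0.0334, -0.5256)

arm 1 at φ=0.0°: (R−r)+L cos θ1 = 0.1474;  centre 1 = (0.1474, 0.0000, -0.0985)
φ2=120.0°: virtual centre (-0.1004, 0.1738, -0.0707), radius l
φ3=240.0°: virtual centre (-0.1083, -0.1876, -0.0500), radius l
|centre ₂|²−|centre ₁|² = 0.0139;  |centre ₃|²−|centre ₁|² = 0.0180
[-0.4954 0.3476 0.0555]·P = 0.0139;  [-0.5113 -0.3752 0.0970]·P = 0.0180
det = 0.3636;  x = -0.0315+0.1500z,  y = -0.0050+0.0540z
quadratic in z: (1.0254)z²+(0.1428)z+(-0.2083)=0, √Δ=0.9352 → z ∈ {-0.5256, 0.3864}; z = -0.5256 (taking z<0)
x = -0.1104, y = -0.0334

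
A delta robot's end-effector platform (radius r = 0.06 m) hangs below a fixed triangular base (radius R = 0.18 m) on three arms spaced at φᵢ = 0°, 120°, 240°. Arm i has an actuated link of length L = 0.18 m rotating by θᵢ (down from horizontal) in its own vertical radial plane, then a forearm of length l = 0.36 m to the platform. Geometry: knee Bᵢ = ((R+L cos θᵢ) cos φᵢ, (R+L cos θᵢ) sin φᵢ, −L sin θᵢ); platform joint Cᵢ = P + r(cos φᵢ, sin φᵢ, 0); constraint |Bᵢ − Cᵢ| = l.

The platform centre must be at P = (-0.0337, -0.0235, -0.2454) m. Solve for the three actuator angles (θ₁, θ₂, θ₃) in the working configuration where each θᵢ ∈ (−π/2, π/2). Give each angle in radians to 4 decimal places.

θ₁ = 0.4364, θ₂ = 0.2621, θ₃ = -0.0001

φ1=0.0° → target in arm frame (-0.0337, -0.0235)
  A=0.1537, B=-0.2454, C=(l²−L²−A²−y'²−z²)/(2L)=0.0356
  √(A²+B²)=0.2896;  θ1 = -1.0112+1.4477 ≈ 0.4364
φ2=120.0° → target in arm frame (-0.0035, 0.0409)
  e−x'=0.1235;  (l²−L²−(e−x')²−y'²−z²)/2L = 0.0557
  √(A²+B²)=0.2747;  θ2 = -1.1045+1.3666 ≈ 0.2621
rotate P by −φ3: (0.0372, -0.0174, -0.2454)
  A=0.0828, B=-0.2454, C=(l²−L²−A²−y'²−z²)/(2L)=0.0828
  θ3 = atan2(B,A) + arccos(C/0.2590) = -0.0001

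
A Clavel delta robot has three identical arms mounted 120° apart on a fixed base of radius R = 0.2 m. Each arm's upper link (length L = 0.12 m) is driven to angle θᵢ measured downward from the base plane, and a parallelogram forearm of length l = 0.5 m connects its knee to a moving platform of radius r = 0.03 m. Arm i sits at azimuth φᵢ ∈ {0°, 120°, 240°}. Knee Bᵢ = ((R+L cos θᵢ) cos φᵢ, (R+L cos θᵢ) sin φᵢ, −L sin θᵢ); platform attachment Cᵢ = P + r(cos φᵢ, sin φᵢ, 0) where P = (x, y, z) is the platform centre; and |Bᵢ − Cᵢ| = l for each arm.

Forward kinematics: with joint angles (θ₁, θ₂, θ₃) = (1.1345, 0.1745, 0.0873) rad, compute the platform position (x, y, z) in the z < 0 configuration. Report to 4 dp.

(-0.1461, -0.0096, -0.4484)

arm 1 at φ=0.0°: (R−r)+L cos θ1 = 0.2207;  centre 1 = (0.2207, 0.0000, -0.1088)
φ2=120.0°: virtual centre (-0.1441, 0.2496, -0.0208), radius l
arm 3 at φ=240.0°: (R−r)+L cos θ3 = 0.2895;  centre 3 = (-0.1448, -0.2508, -0.0105)
eliminate P² terms by subtracting sphere 1 from 2 and 3
linear system: -0.7296x+0.4991y = 0.0229−0.1758z; -0.7310x+-0.5015y = 0.0234−0.1966z
det = 0.7307;  x = -0.0317+0.2550z,  y = -0.0004+0.0204z
quadratic in z: (1.0654)z²+(0.0888)z+(-0.1744)=0, √Δ=0.8668 → z ∈ {-0.4484, 0.3651}; z = -0.4484 (taking z<0)
x = -0.1461, y = -0.0096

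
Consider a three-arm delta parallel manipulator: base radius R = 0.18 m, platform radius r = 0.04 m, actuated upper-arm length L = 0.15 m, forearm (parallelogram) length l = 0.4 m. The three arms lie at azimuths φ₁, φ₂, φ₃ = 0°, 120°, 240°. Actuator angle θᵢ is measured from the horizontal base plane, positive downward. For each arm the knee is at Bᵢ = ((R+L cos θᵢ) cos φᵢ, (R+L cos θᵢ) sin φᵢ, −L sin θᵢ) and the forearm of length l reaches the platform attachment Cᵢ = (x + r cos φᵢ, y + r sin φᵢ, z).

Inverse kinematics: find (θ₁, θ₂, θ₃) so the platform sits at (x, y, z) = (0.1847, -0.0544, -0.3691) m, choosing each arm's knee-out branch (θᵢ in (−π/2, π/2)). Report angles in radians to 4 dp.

rotate P by −φ1: (0.1847, -0.0544, -0.3691)
  A=-0.0447, B=-0.3691, C=(l²−L²−A²−y'²−z²)/(2L)=-0.0123
  θ1 = atan2(B,A) + arccos(C/0.3718) = -0.0874
rotate P by −φ2: (-0.1395, -0.1328, -0.3691)
  A cos θ + B sin θ = C:  0.2795·cos θ + -0.3691·sin θ = -0.3149
  γ=atan2(-0.3691,0.2795)=-0.9227;  ψ=arccos(-0.6801)=2.3187;  θ2=γ+ψ≈1.3960
φ3=240.0° → target in arm frame (-0.0452, 0.1872)
  A=0.1852, B=-0.3691, C=(l²−L²−A²−y'²−z²)/(2L)=-0.2269
  γ=atan2(-0.3691,0.1852)=-1.1057;  ψ=arccos(-0.5495)=2.1525;  θ3=γ+ψ≈1.0469

θ₁ = -0.0874, θ₂ = 1.3960, θ₃ = 1.0469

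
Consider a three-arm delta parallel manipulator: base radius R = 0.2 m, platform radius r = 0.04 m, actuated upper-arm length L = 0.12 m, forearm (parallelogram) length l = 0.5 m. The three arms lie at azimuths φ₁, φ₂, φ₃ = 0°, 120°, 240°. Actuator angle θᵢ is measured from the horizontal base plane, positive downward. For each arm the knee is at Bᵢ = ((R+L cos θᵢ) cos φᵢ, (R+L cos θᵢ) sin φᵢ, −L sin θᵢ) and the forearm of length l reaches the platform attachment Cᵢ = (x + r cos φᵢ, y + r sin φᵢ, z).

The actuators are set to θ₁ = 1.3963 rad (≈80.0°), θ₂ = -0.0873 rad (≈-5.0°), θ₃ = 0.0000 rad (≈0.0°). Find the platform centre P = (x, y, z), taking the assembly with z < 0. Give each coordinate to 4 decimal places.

φ1=0.0°: virtual centre (0.1808, 0.0000, -0.1182), radius l
arm 2 at φ=120.0°: ρ2 = 0.2795;  S2 = (-0.1398, 0.2421, 0.0105)
S3 = (0.2800·cos240.0°, 0.2800·sin240.0°, 0.0000) = (-0.1400, -0.2425, 0.0000)
eliminate P² terms by subtracting sphere 1 from 2 and 3
[-0.6412 0.4842 0.2573]·P = 0.0316;  [-0.6417 -0.4850 0.2364]·P = 0.0317
Cramer: x(z) = -0.0494+0.3848z;  y(z) = -0.0001-0.0218z
sphere 1 gives Az²+Bz+C=0 with A=1.1485, B=0.0592, C=-0.1830;  B²−4AC=0.8445;  roots -0.4258, 0.3743;  negative root z = -0.4258
x = -0.2132, y = 0.0091

(-0.2132, 0.0091, -0.4258)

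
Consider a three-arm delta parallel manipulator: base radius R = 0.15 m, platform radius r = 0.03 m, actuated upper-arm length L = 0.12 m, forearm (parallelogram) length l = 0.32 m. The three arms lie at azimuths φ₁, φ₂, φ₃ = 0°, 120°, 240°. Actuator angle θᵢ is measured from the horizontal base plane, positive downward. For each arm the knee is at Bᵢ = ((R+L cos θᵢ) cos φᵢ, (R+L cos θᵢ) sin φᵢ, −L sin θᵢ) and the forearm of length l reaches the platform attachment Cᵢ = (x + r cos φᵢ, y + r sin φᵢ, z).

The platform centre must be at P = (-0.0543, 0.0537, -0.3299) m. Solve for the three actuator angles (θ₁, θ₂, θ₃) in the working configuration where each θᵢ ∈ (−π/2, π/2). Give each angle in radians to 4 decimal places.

φ1=0.0° → target in arm frame (-0.0543, 0.0537)
  A cos θ + B sin θ = C:  0.1743·cos θ + -0.3299·sin θ = -0.2254
  √(A²+B²)=0.3731;  θ1 = -1.0847+2.2195 ≈ 1.1347
φ2=120.0° → target in arm frame (0.0737, 0.0202)
  A cos θ + B sin θ = C:  0.0463·cos θ + -0.3299·sin θ = -0.0975
  γ=atan2(-0.3299,0.0463)=-1.4312;  ψ=arccos(-0.2925)=1.8677;  θ2=γ+ψ≈0.4364
arm 3 (φ=240.0°): x'=-0.0194, y'=-0.0739
  A cos θ + B sin θ = C:  0.1394·cos θ + -0.3299·sin θ = -0.1905
  γ=atan2(-0.3299,0.1394)=-1.1711;  ψ=arccos(-0.5318)=2.1316;  θ3=γ+ψ≈0.9605

θ₁ = 1.1347, θ₂ = 0.4364, θ₃ = 0.9605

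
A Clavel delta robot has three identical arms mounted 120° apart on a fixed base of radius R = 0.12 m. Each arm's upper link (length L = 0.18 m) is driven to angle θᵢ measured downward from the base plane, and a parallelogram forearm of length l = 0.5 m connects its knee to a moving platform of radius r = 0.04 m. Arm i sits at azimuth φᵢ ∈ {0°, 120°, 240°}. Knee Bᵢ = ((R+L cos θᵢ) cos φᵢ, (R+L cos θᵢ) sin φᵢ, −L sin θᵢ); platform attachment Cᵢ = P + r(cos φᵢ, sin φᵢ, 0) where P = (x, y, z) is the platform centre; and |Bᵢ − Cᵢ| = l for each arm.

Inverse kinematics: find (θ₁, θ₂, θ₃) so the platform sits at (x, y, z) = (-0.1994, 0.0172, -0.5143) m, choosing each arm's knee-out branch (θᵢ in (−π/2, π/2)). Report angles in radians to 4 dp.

φ1=0.0° → target in arm frame (-0.1994, 0.0172)
  A=0.2794, B=-0.5143, C=(l²−L²−A²−y'²−z²)/(2L)=-0.3480
  γ=atan2(-0.5143,0.2794)=-1.0731;  ψ=arccos(-0.5945)=2.2074;  θ1=γ+ψ≈1.1343
rotate P by −φ2: (0.1146, 0.1641, -0.5143)
  A cos θ + B sin θ = C:  -0.0346·cos θ + -0.5143·sin θ = -0.2084
  γ=atan2(-0.5143,-0.0346)=-1.6380;  ψ=arccos(-0.4043)=1.9870;  θ2=γ+ψ≈0.3491
φ3=240.0° → target in arm frame (0.0848, -0.1813)
  e−x'=-0.0048;  (l²−L²−(e−x')²−y'²−z²)/2L = -0.2216
  θ3 = atan2(B,A) + arccos(C/0.5143) = 0.4362

θ₁ = 1.1343, θ₂ = 0.3491, θ₃ = 0.4362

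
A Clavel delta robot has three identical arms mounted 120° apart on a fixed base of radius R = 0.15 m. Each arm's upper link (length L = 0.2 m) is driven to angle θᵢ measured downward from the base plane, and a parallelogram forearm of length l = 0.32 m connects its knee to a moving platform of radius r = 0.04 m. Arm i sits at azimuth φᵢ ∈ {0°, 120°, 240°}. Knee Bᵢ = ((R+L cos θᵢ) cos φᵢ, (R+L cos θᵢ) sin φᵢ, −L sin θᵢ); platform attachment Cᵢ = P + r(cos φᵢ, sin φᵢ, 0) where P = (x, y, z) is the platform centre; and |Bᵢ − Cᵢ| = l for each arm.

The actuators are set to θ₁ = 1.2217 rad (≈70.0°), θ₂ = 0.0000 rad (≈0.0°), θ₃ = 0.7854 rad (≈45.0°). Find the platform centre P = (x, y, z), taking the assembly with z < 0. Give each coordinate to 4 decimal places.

(-0.1234, 0.0806, -0.2571)

arm 1 at φ=0.0°: (R−r)+L cos θ1 = 0.1784;  centre 1 = (0.1784, 0.0000, -0.1879)
φ2=120.0°: virtual centre (-0.1550, 0.2685, 0.0000), radius l
φ3=240.0°: virtual centre (-0.1257, -0.2177, -0.1414), radius l
subtract pairs → two planes through P
plane₁₂: -0.6668x+0.5369y+0.3759z = 0.0289
det = 0.6170;  x = -0.0344+0.3463z,  y = 0.0112+-0.2700z
sphere 1 gives Az²+Bz+C=0 with A=1.1928, B=0.2225, C=-0.0217;  B²−4AC=0.1528;  roots -0.2571, 0.0706;  negative root z = -0.2571
x = -0.1234, y = 0.0806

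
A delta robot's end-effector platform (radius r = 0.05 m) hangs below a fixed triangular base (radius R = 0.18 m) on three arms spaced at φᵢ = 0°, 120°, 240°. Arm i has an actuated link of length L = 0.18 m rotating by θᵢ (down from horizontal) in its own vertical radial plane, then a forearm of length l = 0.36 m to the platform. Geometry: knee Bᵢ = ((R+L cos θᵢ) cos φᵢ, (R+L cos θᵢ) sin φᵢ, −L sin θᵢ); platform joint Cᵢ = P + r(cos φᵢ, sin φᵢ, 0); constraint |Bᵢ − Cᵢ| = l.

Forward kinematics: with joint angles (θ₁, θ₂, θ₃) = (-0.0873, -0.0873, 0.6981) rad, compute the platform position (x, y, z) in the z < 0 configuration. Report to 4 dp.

(0.0394, 0.0683, -0.2125)

O1 = (0.3093·cos0.0°, 0.3093·sin0.0°, 0.0157) = (0.3093, 0.0000, 0.0157)
φ2=120.0°: virtual centre (-0.1547, 0.2679, 0.0157), radius l
φ3=240.0°: virtual centre (-0.1339, -0.2320, -0.1157), radius l
subtract pairs → two planes through P
plane₁₂: -0.9279x+0.5357y+0.0000z = 0.0000
Cramer: x(z) = 0.0064-0.1555z;  y(z) = 0.0110-0.2693z
sphere 1 gives Az²+Bz+C=0 with A=1.0967, B=0.0569, C=-0.0375;  B²−4AC=0.1676;  roots -0.2125, 0.1607;  negative root z = -0.2125
x = 0.0394, y = 0.0683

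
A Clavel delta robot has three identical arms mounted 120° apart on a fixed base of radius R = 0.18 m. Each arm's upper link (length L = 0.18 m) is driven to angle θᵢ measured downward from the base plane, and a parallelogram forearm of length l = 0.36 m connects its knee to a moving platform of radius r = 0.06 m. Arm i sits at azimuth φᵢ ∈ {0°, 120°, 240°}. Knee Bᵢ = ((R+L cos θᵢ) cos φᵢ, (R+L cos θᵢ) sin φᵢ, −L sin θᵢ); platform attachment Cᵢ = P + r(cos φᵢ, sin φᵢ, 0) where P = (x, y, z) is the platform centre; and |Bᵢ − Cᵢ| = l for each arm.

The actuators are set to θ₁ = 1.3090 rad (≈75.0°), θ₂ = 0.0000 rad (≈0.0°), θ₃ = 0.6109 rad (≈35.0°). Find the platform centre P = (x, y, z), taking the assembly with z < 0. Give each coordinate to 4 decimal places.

φ1=0.0°: virtual centre (0.1666, 0.0000, -0.1739), radius l
O2 = (0.3000·cos120.0°, 0.3000·sin120.0°, 0.0000) = (-0.1500, 0.2598, 0.0000)
φ3=240.0°: virtual centre (-0.1337, -0.2316, -0.1032), radius l
subtract pairs → two planes through P
[-0.6332 0.5196 0.3477]·P = 0.0320;  [-0.6006 -0.4632 0.1412]·P = 0.0242
det = 0.6054;  x = -0.0453+0.3873z,  y = 0.0065+-0.1973z
sphere 1 gives Az²+Bz+C=0 with A=1.1889, B=0.1811, C=-0.0544;  B²−4AC=0.2917;  roots -0.3033, 0.1510;  negative root z = -0.3033
x = -0.1627, y = 0.0663

(-0.1627, 0.0663, -0.3033)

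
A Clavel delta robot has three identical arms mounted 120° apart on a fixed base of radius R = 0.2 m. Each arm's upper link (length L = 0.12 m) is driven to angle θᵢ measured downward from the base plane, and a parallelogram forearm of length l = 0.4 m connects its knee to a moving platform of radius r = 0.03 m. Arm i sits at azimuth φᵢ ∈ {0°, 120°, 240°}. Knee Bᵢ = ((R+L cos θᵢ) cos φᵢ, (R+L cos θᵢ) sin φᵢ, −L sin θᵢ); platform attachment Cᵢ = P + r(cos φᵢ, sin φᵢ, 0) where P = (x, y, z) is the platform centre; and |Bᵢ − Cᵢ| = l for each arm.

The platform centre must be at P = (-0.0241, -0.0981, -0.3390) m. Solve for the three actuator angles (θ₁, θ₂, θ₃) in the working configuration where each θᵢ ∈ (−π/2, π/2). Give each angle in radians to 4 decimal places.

rotate P by −φ1: (-0.0241, -0.0981, -0.3390)
  A cos θ + B sin θ = C:  0.1941·cos θ + -0.3390·sin θ = -0.0692
  √(A²+B²)=0.3906;  θ1 = -1.0508+1.7490 ≈ 0.6982
φ2=120.0° → target in arm frame (-0.0729, 0.0699)
  A=0.2429, B=-0.3390, C=(l²−L²−A²−y'²−z²)/(2L)=-0.1384
  γ=atan2(-0.3390,0.2429)=-0.9491;  ψ=arccos(-0.3318)=1.9090;  θ2=γ+ψ≈0.9600
φ3=240.0° → target in arm frame (0.0970, 0.0282)
  A=0.0730, B=-0.3390, C=(l²−L²−A²−y'²−z²)/(2L)=0.1023
  γ=atan2(-0.3390,0.0730)=-1.3587;  ψ=arccos(0.2951)=1.2713;  θ3=γ+ψ≈-0.0874

θ₁ = 0.6982, θ₂ = 0.9600, θ₃ = -0.0874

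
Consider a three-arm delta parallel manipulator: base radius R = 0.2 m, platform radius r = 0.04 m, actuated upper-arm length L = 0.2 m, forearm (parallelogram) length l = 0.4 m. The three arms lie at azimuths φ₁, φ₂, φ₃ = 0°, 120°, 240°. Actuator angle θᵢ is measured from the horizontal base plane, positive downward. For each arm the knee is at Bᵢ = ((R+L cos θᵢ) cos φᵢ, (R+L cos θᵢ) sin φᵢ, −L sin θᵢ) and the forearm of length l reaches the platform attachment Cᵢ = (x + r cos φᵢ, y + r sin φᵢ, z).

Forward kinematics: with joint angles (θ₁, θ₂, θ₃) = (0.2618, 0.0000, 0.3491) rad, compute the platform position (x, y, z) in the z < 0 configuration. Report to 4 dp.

(-0.0073, 0.0279, -0.2228)

S1 = (0.3532·cos0.0°, 0.3532·sin0.0°, -0.0518) = (0.3532, 0.0000, -0.0518)
arm 2 at φ=120.0°: ρ2 = 0.3600;  S2 = (-0.1800, 0.3118, 0.0000)
φ3=240.0°: virtual centre (-0.1740, -0.3013, -0.0684), radius l
|S₂|²−|S₁|² = 0.0022;  |S₃|²−|S₁|² = -0.0017
plane₁₂: -1.0664x+0.6235y+0.1035z = 0.0022
det = 1.3000;  x = -0.0002+0.0320z,  y = 0.0031+-0.1113z
into |P−S₁|² = l²: 1.0134z² + 0.0802z + -0.0324 = 0;  Δ = 0.1379;  z = -0.2228 or 0.1436 → z<0 root = -0.2228
x = -0.0073, y = 0.0279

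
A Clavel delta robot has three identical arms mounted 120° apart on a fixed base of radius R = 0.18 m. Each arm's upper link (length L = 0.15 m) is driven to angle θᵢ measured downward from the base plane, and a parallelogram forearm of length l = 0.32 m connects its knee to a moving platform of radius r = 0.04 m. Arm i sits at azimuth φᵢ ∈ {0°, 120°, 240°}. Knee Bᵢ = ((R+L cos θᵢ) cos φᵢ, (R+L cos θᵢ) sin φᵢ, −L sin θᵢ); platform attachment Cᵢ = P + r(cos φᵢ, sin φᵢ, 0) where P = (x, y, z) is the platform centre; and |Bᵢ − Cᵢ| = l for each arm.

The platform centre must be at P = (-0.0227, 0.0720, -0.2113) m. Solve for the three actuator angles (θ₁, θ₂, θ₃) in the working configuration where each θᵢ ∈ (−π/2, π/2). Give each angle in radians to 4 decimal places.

rotate P by −φ1: (-0.0227, 0.0720, -0.2113)
  e−x'=0.1627;  (l²−L²−(e−x')²−y'²−z²)/2L = 0.0120
  γ=atan2(-0.2113,0.1627)=-0.9146;  ψ=arccos(0.0450)=1.5258;  θ1=γ+ψ≈0.6112
φ2=120.0° → target in arm frame (0.0737, -0.0163)
  e−x'=0.0663;  (l²−L²−(e−x')²−y'²−z²)/2L = 0.1020
  γ=atan2(-0.2113,0.0663)=-1.2668;  ψ=arccos(0.4604)=1.0923;  θ2=γ+ψ≈-0.1745
arm 3 (φ=240.0°): x'=-0.0510, y'=-0.0557
  e−x'=0.1910;  (l²−L²−(e−x')²−y'²−z²)/2L = -0.0144
  √(A²+B²)=0.2848;  θ3 = -0.8358+1.6215 ≈ 0.7857

θ₁ = 0.6112, θ₂ = -0.1745, θ₃ = 0.7857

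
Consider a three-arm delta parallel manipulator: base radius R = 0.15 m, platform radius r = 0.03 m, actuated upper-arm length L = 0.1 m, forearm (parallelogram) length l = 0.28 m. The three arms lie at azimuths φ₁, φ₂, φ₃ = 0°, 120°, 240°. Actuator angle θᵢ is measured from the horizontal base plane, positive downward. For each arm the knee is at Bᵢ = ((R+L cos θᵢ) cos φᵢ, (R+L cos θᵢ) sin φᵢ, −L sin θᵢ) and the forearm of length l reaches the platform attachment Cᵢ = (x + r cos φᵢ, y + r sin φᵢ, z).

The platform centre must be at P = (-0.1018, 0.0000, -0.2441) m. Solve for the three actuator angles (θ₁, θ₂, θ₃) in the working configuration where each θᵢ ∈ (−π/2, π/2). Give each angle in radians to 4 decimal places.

θ₁ = 1.3964, θ₂ = 0.3495, θ₃ = 0.3495

rotate P by −φ1: (-0.1018, 0.0000, -0.2441)
  e−x'=0.2218;  (l²−L²−(e−x')²−y'²−z²)/2L = -0.2019
  γ=atan2(-0.2441,0.2218)=-0.8332;  ψ=arccos(-0.6122)=2.2296;  θ1=γ+ψ≈1.3964
rotate P by −φ2: (0.0509, 0.0882, -0.2441)
  A=0.0691, B=-0.2441, C=(l²−L²−A²−y'²−z²)/(2L)=-0.0187
  √(A²+B²)=0.2537;  θ2 = -1.2949+1.6444 ≈ 0.3495
arm 3 (φ=240.0°): x'=0.0509, y'=-0.0882
  A cos θ + B sin θ = C:  0.0691·cos θ + -0.2441·sin θ = -0.0187
  √(A²+B²)=0.2537;  θ3 = -1.2949+1.6444 ≈ 0.3495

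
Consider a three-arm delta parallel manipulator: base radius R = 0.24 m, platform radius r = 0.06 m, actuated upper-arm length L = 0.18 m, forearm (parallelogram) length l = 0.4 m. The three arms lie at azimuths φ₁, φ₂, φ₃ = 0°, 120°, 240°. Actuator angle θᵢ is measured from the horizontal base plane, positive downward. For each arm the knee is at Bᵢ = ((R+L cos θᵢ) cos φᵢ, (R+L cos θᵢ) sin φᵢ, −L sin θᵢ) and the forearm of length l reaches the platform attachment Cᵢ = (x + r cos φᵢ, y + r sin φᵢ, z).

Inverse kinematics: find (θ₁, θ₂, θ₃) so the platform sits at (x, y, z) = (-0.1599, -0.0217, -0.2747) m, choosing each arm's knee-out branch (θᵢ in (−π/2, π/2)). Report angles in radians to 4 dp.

rotate P by −φ1: (-0.1599, -0.0217, -0.2747)
  e−x'=0.3399;  (l²−L²−(e−x')²−y'²−z²)/2L = -0.1774
  √(A²+B²)=0.4370;  θ1 = -0.6797+1.9888 ≈ 1.3091
rotate P by −φ2: (0.0612, 0.1493, -0.2747)
  A=0.1188, B=-0.2747, C=(l²−L²−A²−y'²−z²)/(2L)=0.0437
  θ2 = atan2(B,A) + arccos(C/0.2993) = 0.2619
arm 3 (φ=240.0°): x'=0.0987, y'=-0.1276
  A cos θ + B sin θ = C:  0.0813·cos θ + -0.2747·sin θ = 0.0812
  γ=atan2(-0.2747,0.0813)=-1.2832;  ψ=arccos(0.2836)=1.2832;  θ3=γ+ψ≈0.0000

θ₁ = 1.3091, θ₂ = 0.2619, θ₃ = 0.0000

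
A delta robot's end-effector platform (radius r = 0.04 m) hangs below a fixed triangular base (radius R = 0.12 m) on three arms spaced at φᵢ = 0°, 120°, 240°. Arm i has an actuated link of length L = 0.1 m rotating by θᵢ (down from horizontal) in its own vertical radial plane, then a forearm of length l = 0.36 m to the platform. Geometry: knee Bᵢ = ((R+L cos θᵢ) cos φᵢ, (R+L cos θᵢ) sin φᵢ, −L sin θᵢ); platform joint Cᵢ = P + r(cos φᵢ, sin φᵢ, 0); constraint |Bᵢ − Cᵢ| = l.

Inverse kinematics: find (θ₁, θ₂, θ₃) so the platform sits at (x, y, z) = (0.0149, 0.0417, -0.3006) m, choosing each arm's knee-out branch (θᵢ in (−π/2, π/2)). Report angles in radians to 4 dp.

θ₁ = -0.1745, θ₂ = -0.2616, θ₃ = 0.1744

φ1=0.0° → target in arm frame (0.0149, 0.0417)
  A=0.0651, B=-0.3006, C=(l²−L²−A²−y'²−z²)/(2L)=0.1163
  √(A²+B²)=0.3076;  θ1 = -1.3575+1.1830 ≈ -0.1745
rotate P by −φ2: (0.0287, -0.0338, -0.3006)
  e−x'=0.0513;  (l²−L²−(e−x')²−y'²−z²)/2L = 0.1273
  √(A²+B²)=0.3050;  θ2 = -1.4016+1.1401 ≈ -0.2616
φ3=240.0° → target in arm frame (-0.0436, -0.0079)
  e−x'=0.1236;  (l²−L²−(e−x')²−y'²−z²)/2L = 0.0695
  √(A²+B²)=0.3250;  θ3 = -1.1808+1.3552 ≈ 0.1744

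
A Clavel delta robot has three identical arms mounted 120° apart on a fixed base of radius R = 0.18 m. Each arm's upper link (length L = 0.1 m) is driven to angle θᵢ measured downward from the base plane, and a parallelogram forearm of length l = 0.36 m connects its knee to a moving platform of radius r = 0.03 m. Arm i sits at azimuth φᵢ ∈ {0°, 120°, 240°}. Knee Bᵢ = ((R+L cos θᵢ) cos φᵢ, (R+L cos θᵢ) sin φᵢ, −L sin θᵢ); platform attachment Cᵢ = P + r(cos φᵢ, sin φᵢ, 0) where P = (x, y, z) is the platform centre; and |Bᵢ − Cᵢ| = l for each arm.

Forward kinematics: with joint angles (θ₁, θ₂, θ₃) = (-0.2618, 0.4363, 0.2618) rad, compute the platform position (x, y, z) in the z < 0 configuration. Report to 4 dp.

(0.0457, -0.0130, -0.2725)

φ1=0.0°: virtual centre (0.2466, 0.0000, 0.0259), radius l
φ2=120.0°: virtual centre (-0.1203, 0.2084, -0.0423), radius l
arm 3 at φ=240.0°: ρ3 = 0.2466;  O3 = (-0.1233, -0.2136, -0.0259)
eliminate P² terms by subtracting sphere 1 from 2 and 3
linear system: -0.7338x+0.4168y = -0.0018−-0.1363z; -0.7398x+-0.4271y = 0.0000−-0.1035z
det = 0.6218;  x = 0.0012+-0.1630z,  y = -0.0021+0.0400z
sphere 1 gives Az²+Bz+C=0 with A=1.0282, B=0.0281, C=-0.0687;  B²−4AC=0.2834;  roots -0.2725, 0.2452;  negative root z = -0.2725
x = 0.0457, y = -0.0130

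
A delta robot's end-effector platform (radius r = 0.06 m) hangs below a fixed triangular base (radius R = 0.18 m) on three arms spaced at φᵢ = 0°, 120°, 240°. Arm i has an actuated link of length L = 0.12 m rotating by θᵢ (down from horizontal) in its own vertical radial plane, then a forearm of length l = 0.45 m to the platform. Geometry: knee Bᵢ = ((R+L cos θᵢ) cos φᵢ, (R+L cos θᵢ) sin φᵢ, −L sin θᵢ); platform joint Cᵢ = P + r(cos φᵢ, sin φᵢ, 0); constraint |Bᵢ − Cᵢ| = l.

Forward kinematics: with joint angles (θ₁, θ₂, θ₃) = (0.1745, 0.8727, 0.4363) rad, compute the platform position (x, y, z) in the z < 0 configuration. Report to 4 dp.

O1 = (0.2382·cos0.0°, 0.2382·sin0.0°, -0.0208) = (0.2382, 0.0000, -0.0208)
arm 2 at φ=120.0°: e+L cos θ2 = 0.1971;  O2 = (-0.0986, 0.1707, -0.0919)
O3 = (0.2288·cos240.0°, 0.2288·sin240.0°, -0.0507) = (-0.1144, -0.1981, -0.0507)
|O₂|²−|O₁|² = -0.0099;  |O₃|²−|O₁|² = -0.0023
[-0.6735 0.3414 -0.1422]·P = -0.0099;  [-0.7051 -0.3962 -0.0598]·P = -0.0023
Cramer: x(z) = 0.0092-0.1512z;  y(z) = -0.0107+0.1182z
into |P−O₁|² = l²: 1.0368z² + 0.1084z + -0.1495 = 0;  Δ = 0.6319;  z = -0.4356 or 0.3311 → z<0 root = -0.4356
x = 0.0751, y = -0.0622

(0.0751, -0.0622, -0.4356)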